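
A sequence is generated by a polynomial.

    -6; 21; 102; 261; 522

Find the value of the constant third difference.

D1: 27, 81, 159, 261
D2: 54, 78, 102
D3: 24, 24

24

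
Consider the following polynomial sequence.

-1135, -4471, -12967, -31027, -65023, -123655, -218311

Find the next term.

D1: -3336 , -8496 , -18060 , -33996 , -58632 , -94656
D2: -5160 , -9564 , -15936 , -24636 , -36024
D3: -4404 , -6372 , -8700 , -11388
D4: -1968 , -2328 , -2688
D5: -360 , -360
Constant fifth difference = -360, so extend:
-2688 − 360 = -3048;  -11388 − 3048 = -14436;  -36024 − 14436 = -50460;  -94656 − 50460 = -145116;  -218311 − 145116 = -363427

-363427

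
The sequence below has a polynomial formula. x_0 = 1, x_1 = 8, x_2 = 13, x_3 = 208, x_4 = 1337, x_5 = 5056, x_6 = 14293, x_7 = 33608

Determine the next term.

7 , 5 , 195 , 1129 , 3719 , 9237 , 19315
-2 , 190 , 934 , 2590 , 5518 , 10078
192 , 744 , 1656 , 2928 , 4560
552 , 912 , 1272 , 1632
360 , 360 , 360
Constant fifth difference = 360, so extend:
1632 + 360 = 1992;  4560 + 1992 = 6552;  10078 + 6552 = 16630;  19315 + 16630 = 35945;  33608 + 35945 = 69553

69553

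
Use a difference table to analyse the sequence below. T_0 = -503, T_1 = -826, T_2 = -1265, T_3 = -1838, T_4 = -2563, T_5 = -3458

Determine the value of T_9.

-9098

Δ: -323, -439, -573, -725, -895
Δ²: -116, -134, -152, -170
Δ³: -18, -18, -18
Third differences constant at -18.
-170 − 18 = -188;  -895 − 188 = -1083;  -3458 − 1083 = -4541
-188 − 18 = -206;  -1083 − 206 = -1289;  -4541 − 1289 = -5830
-206 − 18 = -224;  -1289 − 224 = -1513;  -5830 − 1513 = -7343
-224 − 18 = -242;  -1513 − 242 = -1755;  -7343 − 1755 = -9098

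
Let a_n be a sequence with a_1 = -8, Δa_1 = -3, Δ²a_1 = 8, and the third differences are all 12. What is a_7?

Build the table forward from the leading diagonal:
Δ³: 12  12  12  12  12  12  12
Δ²: 8  20  32  44  56  68  80
Δ: -3  5  25  57  101  157  225
a: -8  -11  -6  19  76  177  334

334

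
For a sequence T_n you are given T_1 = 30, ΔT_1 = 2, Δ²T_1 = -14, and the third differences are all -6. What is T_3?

Build the table forward from the leading diagonal:
Δ³: -6, -6, -6
Δ²: -14, -20, -26
Δ: 2, -12, -32
T: 30, 32, 20

20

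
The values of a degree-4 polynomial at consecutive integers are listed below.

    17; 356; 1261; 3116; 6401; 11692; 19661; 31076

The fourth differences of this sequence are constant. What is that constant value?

96

D1: 339, 905, 1855, 3285, 5291, 7969, 11415
D2: 566, 950, 1430, 2006, 2678, 3446
D3: 384, 480, 576, 672, 768
D4: 96, 96, 96, 96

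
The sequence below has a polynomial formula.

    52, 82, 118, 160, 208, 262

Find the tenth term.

538

30 , 36 , 42 , 48 , 54
6 , 6 , 6 , 6
Second differences constant at 6.
54 + 6 = 60;  262 + 60 = 322
60 + 6 = 66;  322 + 66 = 388
66 + 6 = 72;  388 + 72 = 460
72 + 6 = 78;  460 + 78 = 538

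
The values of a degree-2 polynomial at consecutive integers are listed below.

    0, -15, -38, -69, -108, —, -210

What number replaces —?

Using the first 5 terms:
D1: -15, -23, -31, -39
D2: -8, -8, -8
Constant second difference = -8.
Extend forward: -39 − 8 = -47;  -108 − 47 = -155

-155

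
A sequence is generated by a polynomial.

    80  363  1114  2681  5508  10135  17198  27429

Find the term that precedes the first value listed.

Δ: 283  751  1567  2827  4627  7063  10231
Δ²: 468  816  1260  1800  2436  3168
Δ³: 348  444  540  636  732
Δ⁴: 96  96  96  96
The fourth differences are constant at 96.
Work back: 348 − 96 = 252;  468 − 252 = 216;  283 − 216 = 67;  80 − 67 = 13

13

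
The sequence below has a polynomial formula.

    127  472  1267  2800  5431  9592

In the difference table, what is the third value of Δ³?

432

Δ: 345, 795, 1533, 2631, 4161
Δ²: 450, 738, 1098, 1530
Δ³: 288, 360, 432
Δ⁴: 72, 72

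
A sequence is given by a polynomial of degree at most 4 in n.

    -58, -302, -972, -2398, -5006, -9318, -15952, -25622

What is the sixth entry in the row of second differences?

D1: -244, -670, -1426, -2608, -4312, -6634, -9670
D2: -426, -756, -1182, -1704, -2322, -3036
D3: -330, -426, -522, -618, -714
D4: -96, -96, -96, -96

-3036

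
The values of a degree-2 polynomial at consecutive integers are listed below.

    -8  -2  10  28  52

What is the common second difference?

6

Δ: 6, 12, 18, 24
Δ²: 6, 6, 6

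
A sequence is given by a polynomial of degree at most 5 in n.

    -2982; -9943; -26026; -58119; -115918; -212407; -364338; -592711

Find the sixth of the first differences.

Δ: -6961, -16083, -32093, -57799, -96489, -151931, -228373
Δ²: -9122, -16010, -25706, -38690, -55442, -76442
Δ³: -6888, -9696, -12984, -16752, -21000
Δ⁴: -2808, -3288, -3768, -4248
Δ⁵: -480, -480, -480

-151931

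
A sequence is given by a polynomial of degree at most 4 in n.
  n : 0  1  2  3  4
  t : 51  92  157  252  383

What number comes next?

D1: 41, 65, 95, 131
D2: 24, 30, 36
D3: 6, 6
The third differences are constant (6).
36 + 6 = 42;  131 + 42 = 173;  383 + 173 = 556

556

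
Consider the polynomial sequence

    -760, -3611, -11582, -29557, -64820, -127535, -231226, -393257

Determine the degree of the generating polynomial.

5

D1: -2851, -7971, -17975, -35263, -62715, -103691, -162031
D2: -5120, -10004, -17288, -27452, -40976, -58340
D3: -4884, -7284, -10164, -13524, -17364
D4: -2400, -2880, -3360, -3840
D5: -480, -480, -480
The fifth differences are constant, so the polynomial has degree 5.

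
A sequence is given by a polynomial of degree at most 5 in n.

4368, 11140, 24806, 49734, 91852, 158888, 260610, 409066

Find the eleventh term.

1294558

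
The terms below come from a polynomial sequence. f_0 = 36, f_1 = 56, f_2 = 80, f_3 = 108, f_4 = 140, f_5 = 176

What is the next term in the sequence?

First differences: 20 , 24 , 28 , 32 , 36
Second differences: 4 , 4 , 4 , 4
Constant second difference = 4, so extend:
36 + 4 = 40;  176 + 40 = 216

216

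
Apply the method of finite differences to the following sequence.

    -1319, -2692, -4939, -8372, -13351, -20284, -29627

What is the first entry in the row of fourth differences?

-48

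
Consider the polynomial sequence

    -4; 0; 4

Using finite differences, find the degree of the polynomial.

1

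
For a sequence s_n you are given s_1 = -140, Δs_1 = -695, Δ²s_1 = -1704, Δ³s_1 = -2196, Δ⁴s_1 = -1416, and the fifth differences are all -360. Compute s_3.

-3234

Build the table forward from the leading diagonal:
Fifth differences: -360  -360  -360
Fourth differences: -1416  -1776  -2136
Third differences: -2196  -3612  -5388
Second differences: -1704  -3900  -7512
First differences: -695  -2399  -6299
s: -140  -835  -3234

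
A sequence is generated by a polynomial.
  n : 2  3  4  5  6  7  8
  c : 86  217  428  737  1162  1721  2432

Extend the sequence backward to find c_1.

First differences: 131  211  309  425  559  711
Second differences: 80  98  116  134  152
Third differences: 18  18  18  18
The third differences are constant at 18.
Work back: 80 − 18 = 62;  131 − 62 = 69;  86 − 69 = 17

17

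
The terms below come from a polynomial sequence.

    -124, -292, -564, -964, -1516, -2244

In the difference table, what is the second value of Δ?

Δ: -168, -272, -400, -552, -728
Δ²: -104, -128, -152, -176
Δ³: -24, -24, -24

-272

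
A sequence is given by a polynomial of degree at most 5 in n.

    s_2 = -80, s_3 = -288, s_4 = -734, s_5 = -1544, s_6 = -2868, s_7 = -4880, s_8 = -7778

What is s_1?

D1: -208, -446, -810, -1324, -2012, -2898
D2: -238, -364, -514, -688, -886
D3: -126, -150, -174, -198
D4: -24, -24, -24
The fourth differences are constant at -24.
Work back: -126 + 24 = -102;  -238 + 102 = -136;  -208 + 136 = -72;  -80 + 72 = -8

-8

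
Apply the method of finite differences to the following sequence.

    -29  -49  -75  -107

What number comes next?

-20 , -26 , -32
-6 , -6
Second differences constant at -6.
-32 − 6 = -38;  -107 − 38 = -145

-145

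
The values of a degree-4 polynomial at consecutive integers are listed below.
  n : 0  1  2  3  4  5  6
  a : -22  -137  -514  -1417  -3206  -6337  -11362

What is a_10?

-115, -377, -903, -1789, -3131, -5025
-262, -526, -886, -1342, -1894
-264, -360, -456, -552
-96, -96, -96
Fourth differences constant at -96.
-552 − 96 = -648;  -1894 − 648 = -2542;  -5025 − 2542 = -7567;  -11362 − 7567 = -18929
-648 − 96 = -744;  -2542 − 744 = -3286;  -7567 − 3286 = -10853;  -18929 − 10853 = -29782
-744 − 96 = -840;  -3286 − 840 = -4126;  -10853 − 4126 = -14979;  -29782 − 14979 = -44761
-840 − 96 = -936;  -4126 − 936 = -5062;  -14979 − 5062 = -20041;  -44761 − 20041 = -64802

-64802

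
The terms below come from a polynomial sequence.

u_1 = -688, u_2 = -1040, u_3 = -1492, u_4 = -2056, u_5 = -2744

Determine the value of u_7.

First differences: -352, -452, -564, -688
Second differences: -100, -112, -124
Third differences: -12, -12
Constant third difference = -12, so extend:
-124 − 12 = -136;  -688 − 136 = -824;  -2744 − 824 = -3568
-136 − 12 = -148;  -824 − 148 = -972;  -3568 − 972 = -4540

-4540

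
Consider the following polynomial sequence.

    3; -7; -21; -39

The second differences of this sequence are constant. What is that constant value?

Δ: -10, -14, -18
Δ²: -4, -4

-4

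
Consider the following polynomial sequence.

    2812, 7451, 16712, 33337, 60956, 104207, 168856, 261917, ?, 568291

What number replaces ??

391772

Using the first 8 terms:
4639  9261  16625  27619  43251  64649  93061
4622  7364  10994  15632  21398  28412
2742  3630  4638  5766  7014
888  1008  1128  1248
120  120  120
Constant fifth difference = 120.
Extend forward: 1248 + 120 = 1368;  7014 + 1368 = 8382;  28412 + 8382 = 36794;  93061 + 36794 = 129855;  261917 + 129855 = 391772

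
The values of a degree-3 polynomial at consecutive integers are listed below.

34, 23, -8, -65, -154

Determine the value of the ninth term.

Δ: -11, -31, -57, -89
Δ²: -20, -26, -32
Δ³: -6, -6
The third differences are constant (-6).
-32 − 6 = -38;  -89 − 38 = -127;  -154 − 127 = -281
-38 − 6 = -44;  -127 − 44 = -171;  -281 − 171 = -452
-44 − 6 = -50;  -171 − 50 = -221;  -452 − 221 = -673
-50 − 6 = -56;  -221 − 56 = -277;  -673 − 277 = -950

-950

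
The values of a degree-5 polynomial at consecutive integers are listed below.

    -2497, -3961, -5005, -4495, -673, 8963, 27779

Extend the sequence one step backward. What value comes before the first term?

-1243

Δ: -1464  -1044  510  3822  9636  18816
Δ²: 420  1554  3312  5814  9180
Δ³: 1134  1758  2502  3366
Δ⁴: 624  744  864
Δ⁵: 120  120
The fifth differences are constant at 120.
Work back: 624 − 120 = 504;  1134 − 504 = 630;  420 − 630 = -210;  -1464 + 210 = -1254;  -2497 + 1254 = -1243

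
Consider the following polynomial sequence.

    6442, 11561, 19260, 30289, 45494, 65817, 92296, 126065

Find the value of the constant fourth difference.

First differences: 5119, 7699, 11029, 15205, 20323, 26479, 33769
Second differences: 2580, 3330, 4176, 5118, 6156, 7290
Third differences: 750, 846, 942, 1038, 1134
Fourth differences: 96, 96, 96, 96

96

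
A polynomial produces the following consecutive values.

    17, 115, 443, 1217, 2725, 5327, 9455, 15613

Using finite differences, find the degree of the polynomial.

4

98, 328, 774, 1508, 2602, 4128, 6158
230, 446, 734, 1094, 1526, 2030
216, 288, 360, 432, 504
72, 72, 72, 72
The fourth differences are constant, so the polynomial has degree 4.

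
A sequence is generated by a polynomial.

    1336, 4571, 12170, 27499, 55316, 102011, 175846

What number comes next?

287195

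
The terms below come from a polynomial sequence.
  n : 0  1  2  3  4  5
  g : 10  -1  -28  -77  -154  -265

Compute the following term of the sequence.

-416

D1: -11  -27  -49  -77  -111
D2: -16  -22  -28  -34
D3: -6  -6  -6
Constant third difference = -6, so extend:
-34 − 6 = -40;  -111 − 40 = -151;  -265 − 151 = -416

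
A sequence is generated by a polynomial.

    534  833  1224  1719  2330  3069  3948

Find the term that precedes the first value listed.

D1: 299, 391, 495, 611, 739, 879
D2: 92, 104, 116, 128, 140
D3: 12, 12, 12, 12
The third differences are constant at 12.
Work back: 92 − 12 = 80;  299 − 80 = 219;  534 − 219 = 315

315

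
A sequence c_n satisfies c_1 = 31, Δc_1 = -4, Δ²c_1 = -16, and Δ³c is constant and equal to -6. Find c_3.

7

Build the table forward from the leading diagonal:
Δ³: -6, -6, -6
Δ²: -16, -22, -28
Δ: -4, -20, -42
c: 31, 27, 7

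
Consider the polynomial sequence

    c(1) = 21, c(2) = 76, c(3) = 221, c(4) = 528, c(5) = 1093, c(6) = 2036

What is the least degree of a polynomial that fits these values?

First differences: 55, 145, 307, 565, 943
Second differences: 90, 162, 258, 378
Third differences: 72, 96, 120
Fourth differences: 24, 24
The fourth differences are constant, so the polynomial has degree 4.

4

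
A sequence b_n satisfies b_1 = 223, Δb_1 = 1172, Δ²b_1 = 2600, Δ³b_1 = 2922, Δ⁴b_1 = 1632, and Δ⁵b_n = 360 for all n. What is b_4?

14461

Build the table forward from the leading diagonal:
Δ⁵: 360, 360, 360, 360
Δ⁴: 1632, 1992, 2352, 2712
Δ³: 2922, 4554, 6546, 8898
Δ²: 2600, 5522, 10076, 16622
Δ: 1172, 3772, 9294, 19370
b: 223, 1395, 5167, 14461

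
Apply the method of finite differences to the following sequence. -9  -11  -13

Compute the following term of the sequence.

-2, -2
The first differences are constant (-2).
-13 − 2 = -15

-15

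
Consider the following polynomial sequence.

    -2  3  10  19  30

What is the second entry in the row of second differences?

2

First differences: 5, 7, 9, 11
Second differences: 2, 2, 2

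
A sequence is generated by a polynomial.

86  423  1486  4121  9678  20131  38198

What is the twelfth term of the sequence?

337, 1063, 2635, 5557, 10453, 18067
726, 1572, 2922, 4896, 7614
846, 1350, 1974, 2718
504, 624, 744
120, 120
Constant fifth difference = 120, so extend:
744 + 120 = 864;  2718 + 864 = 3582;  7614 + 3582 = 11196;  18067 + 11196 = 29263;  38198 + 29263 = 67461
864 + 120 = 984;  3582 + 984 = 4566;  11196 + 4566 = 15762;  29263 + 15762 = 45025;  67461 + 45025 = 112486
984 + 120 = 1104;  4566 + 1104 = 5670;  15762 + 5670 = 21432;  45025 + 21432 = 66457;  112486 + 66457 = 178943
1104 + 120 = 1224;  5670 + 1224 = 6894;  21432 + 6894 = 28326;  66457 + 28326 = 94783;  178943 + 94783 = 273726
1224 + 120 = 1344;  6894 + 1344 = 8238;  28326 + 8238 = 36564;  94783 + 36564 = 131347;  273726 + 131347 = 405073

405073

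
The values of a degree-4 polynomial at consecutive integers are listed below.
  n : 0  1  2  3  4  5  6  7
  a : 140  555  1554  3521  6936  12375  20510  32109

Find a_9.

69251

D1: 415, 999, 1967, 3415, 5439, 8135, 11599
D2: 584, 968, 1448, 2024, 2696, 3464
D3: 384, 480, 576, 672, 768
D4: 96, 96, 96, 96
Constant fourth difference = 96, so extend:
768 + 96 = 864;  3464 + 864 = 4328;  11599 + 4328 = 15927;  32109 + 15927 = 48036
864 + 96 = 960;  4328 + 960 = 5288;  15927 + 5288 = 21215;  48036 + 21215 = 69251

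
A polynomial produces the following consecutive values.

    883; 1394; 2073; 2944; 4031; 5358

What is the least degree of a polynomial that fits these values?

3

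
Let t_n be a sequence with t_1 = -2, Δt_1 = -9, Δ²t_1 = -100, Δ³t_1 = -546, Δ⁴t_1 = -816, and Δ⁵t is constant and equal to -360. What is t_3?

Build the table forward from the leading diagonal:
D5: -360, -360, -360
D4: -816, -1176, -1536
D3: -546, -1362, -2538
D2: -100, -646, -2008
D1: -9, -109, -755
t: -2, -11, -120

-120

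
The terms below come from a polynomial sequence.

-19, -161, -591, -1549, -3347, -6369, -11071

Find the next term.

-17981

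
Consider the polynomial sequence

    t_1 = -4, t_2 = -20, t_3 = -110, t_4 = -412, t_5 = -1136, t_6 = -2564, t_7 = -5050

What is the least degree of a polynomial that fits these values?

D1: -16, -90, -302, -724, -1428, -2486
D2: -74, -212, -422, -704, -1058
D3: -138, -210, -282, -354
D4: -72, -72, -72
The fourth differences are constant, so the polynomial has degree 4.

4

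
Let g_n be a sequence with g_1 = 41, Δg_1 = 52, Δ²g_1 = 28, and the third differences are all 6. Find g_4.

Build the table forward from the leading diagonal:
Δ³: 6, 6, 6, 6
Δ²: 28, 34, 40, 46
Δ: 52, 80, 114, 154
g: 41, 93, 173, 287

287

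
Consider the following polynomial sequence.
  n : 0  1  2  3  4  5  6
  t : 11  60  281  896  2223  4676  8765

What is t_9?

49, 221, 615, 1327, 2453, 4089
172, 394, 712, 1126, 1636
222, 318, 414, 510
96, 96, 96
The fourth differences are constant (96).
510 + 96 = 606;  1636 + 606 = 2242;  4089 + 2242 = 6331;  8765 + 6331 = 15096
606 + 96 = 702;  2242 + 702 = 2944;  6331 + 2944 = 9275;  15096 + 9275 = 24371
702 + 96 = 798;  2944 + 798 = 3742;  9275 + 3742 = 13017;  24371 + 13017 = 37388

37388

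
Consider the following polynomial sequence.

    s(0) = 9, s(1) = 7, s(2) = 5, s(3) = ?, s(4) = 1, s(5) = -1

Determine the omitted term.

Using the first 3 terms:
First differences: -2, -2
Constant first difference = -2.
Extend forward: 5 − 2 = 3

3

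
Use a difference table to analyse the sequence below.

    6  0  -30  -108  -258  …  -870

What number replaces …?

-504

Using the first 5 terms:
-6, -30, -78, -150
-24, -48, -72
-24, -24
Constant third difference = -24.
Extend forward: -72 − 24 = -96;  -150 − 96 = -246;  -258 − 246 = -504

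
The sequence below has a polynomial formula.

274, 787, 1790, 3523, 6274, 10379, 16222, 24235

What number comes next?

Δ: 513, 1003, 1733, 2751, 4105, 5843, 8013
Δ²: 490, 730, 1018, 1354, 1738, 2170
Δ³: 240, 288, 336, 384, 432
Δ⁴: 48, 48, 48, 48
Fourth differences constant at 48.
432 + 48 = 480;  2170 + 480 = 2650;  8013 + 2650 = 10663;  24235 + 10663 = 34898

34898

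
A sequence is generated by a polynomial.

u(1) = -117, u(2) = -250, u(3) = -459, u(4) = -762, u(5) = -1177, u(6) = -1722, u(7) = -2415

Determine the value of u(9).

-133 , -209 , -303 , -415 , -545 , -693
-76 , -94 , -112 , -130 , -148
-18 , -18 , -18 , -18
Constant third difference = -18, so extend:
-148 − 18 = -166;  -693 − 166 = -859;  -2415 − 859 = -3274
-166 − 18 = -184;  -859 − 184 = -1043;  -3274 − 1043 = -4317

-4317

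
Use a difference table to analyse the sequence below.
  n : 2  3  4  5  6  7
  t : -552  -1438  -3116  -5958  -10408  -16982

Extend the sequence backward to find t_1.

-158

First differences: -886  -1678  -2842  -4450  -6574
Second differences: -792  -1164  -1608  -2124
Third differences: -372  -444  -516
Fourth differences: -72  -72
The fourth differences are constant at -72.
Work back: -372 + 72 = -300;  -792 + 300 = -492;  -886 + 492 = -394;  -552 + 394 = -158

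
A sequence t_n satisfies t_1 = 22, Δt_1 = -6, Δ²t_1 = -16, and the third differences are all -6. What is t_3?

-6

Build the table forward from the leading diagonal:
Δ³: -6, -6, -6
Δ²: -16, -22, -28
Δ: -6, -22, -44
t: 22, 16, -6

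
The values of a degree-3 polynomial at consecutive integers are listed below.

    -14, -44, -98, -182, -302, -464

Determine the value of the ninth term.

-1262

Δ: -30, -54, -84, -120, -162
Δ²: -24, -30, -36, -42
Δ³: -6, -6, -6
The third differences are constant (-6).
-42 − 6 = -48;  -162 − 48 = -210;  -464 − 210 = -674
-48 − 6 = -54;  -210 − 54 = -264;  -674 − 264 = -938
-54 − 6 = -60;  -264 − 60 = -324;  -938 − 324 = -1262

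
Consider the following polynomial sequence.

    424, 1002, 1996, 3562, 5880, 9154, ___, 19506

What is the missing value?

Using the first 6 terms:
Δ: 578  994  1566  2318  3274
Δ²: 416  572  752  956
Δ³: 156  180  204
Δ⁴: 24  24
Constant fourth difference = 24.
Extend forward: 204 + 24 = 228;  956 + 228 = 1184;  3274 + 1184 = 4458;  9154 + 4458 = 13612

13612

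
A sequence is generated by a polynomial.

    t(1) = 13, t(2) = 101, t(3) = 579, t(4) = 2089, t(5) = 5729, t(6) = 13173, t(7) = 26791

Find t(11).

221483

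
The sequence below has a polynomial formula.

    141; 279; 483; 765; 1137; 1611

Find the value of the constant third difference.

First differences: 138, 204, 282, 372, 474
Second differences: 66, 78, 90, 102
Third differences: 12, 12, 12

12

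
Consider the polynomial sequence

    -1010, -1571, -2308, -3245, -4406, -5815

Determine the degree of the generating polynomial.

3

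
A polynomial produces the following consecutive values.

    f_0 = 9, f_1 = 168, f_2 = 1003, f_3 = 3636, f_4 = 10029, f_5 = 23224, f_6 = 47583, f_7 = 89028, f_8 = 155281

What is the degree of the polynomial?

159, 835, 2633, 6393, 13195, 24359, 41445, 66253
676, 1798, 3760, 6802, 11164, 17086, 24808
1122, 1962, 3042, 4362, 5922, 7722
840, 1080, 1320, 1560, 1800
240, 240, 240, 240
The fifth differences are constant, so the polynomial has degree 5.

5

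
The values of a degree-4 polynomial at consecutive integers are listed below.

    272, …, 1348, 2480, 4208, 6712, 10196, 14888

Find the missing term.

656

Using the last 6 terms:
First differences: 1132, 1728, 2504, 3484, 4692
Second differences: 596, 776, 980, 1208
Third differences: 180, 204, 228
Fourth differences: 24, 24
Constant fourth difference = 24.
Extend backward: 180 − 24 = 156;  596 − 156 = 440;  1132 − 440 = 692;  1348 − 692 = 656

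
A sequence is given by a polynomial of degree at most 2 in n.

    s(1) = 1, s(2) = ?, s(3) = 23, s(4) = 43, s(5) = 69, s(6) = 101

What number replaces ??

9

Using the last 4 terms:
First differences: 20  26  32
Second differences: 6  6
Constant second difference = 6.
Extend backward: 20 − 6 = 14;  23 − 14 = 9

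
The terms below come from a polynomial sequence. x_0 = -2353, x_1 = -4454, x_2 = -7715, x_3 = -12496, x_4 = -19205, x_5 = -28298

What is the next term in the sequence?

-40279

D1: -2101 , -3261 , -4781 , -6709 , -9093
D2: -1160 , -1520 , -1928 , -2384
D3: -360 , -408 , -456
D4: -48 , -48
Constant fourth difference = -48, so extend:
-456 − 48 = -504;  -2384 − 504 = -2888;  -9093 − 2888 = -11981;  -28298 − 11981 = -40279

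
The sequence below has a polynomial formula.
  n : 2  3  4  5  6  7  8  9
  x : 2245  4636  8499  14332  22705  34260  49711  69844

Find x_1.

Δ: 2391  3863  5833  8373  11555  15451  20133
Δ²: 1472  1970  2540  3182  3896  4682
Δ³: 498  570  642  714  786
Δ⁴: 72  72  72  72
The fourth differences are constant at 72.
Work back: 498 − 72 = 426;  1472 − 426 = 1046;  2391 − 1046 = 1345;  2245 − 1345 = 900

900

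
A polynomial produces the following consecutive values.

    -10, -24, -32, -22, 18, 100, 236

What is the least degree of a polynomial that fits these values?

First differences: -14, -8, 10, 40, 82, 136
Second differences: 6, 18, 30, 42, 54
Third differences: 12, 12, 12, 12
The third differences are constant, so the polynomial has degree 3.

3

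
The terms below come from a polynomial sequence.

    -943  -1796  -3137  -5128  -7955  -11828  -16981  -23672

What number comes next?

-853  -1341  -1991  -2827  -3873  -5153  -6691
-488  -650  -836  -1046  -1280  -1538
-162  -186  -210  -234  -258
-24  -24  -24  -24
Fourth differences constant at -24.
-258 − 24 = -282;  -1538 − 282 = -1820;  -6691 − 1820 = -8511;  -23672 − 8511 = -32183

-32183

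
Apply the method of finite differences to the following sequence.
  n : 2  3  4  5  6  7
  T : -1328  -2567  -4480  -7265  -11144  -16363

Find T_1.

D1: -1239  -1913  -2785  -3879  -5219
D2: -674  -872  -1094  -1340
D3: -198  -222  -246
D4: -24  -24
The fourth differences are constant at -24.
Work back: -198 + 24 = -174;  -674 + 174 = -500;  -1239 + 500 = -739;  -1328 + 739 = -589

-589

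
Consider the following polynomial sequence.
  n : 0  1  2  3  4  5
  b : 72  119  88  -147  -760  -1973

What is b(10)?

47 , -31 , -235 , -613 , -1213
-78 , -204 , -378 , -600
-126 , -174 , -222
-48 , -48
Constant fourth difference = -48, so extend:
-222 − 48 = -270;  -600 − 270 = -870;  -1213 − 870 = -2083;  -1973 − 2083 = -4056
-270 − 48 = -318;  -870 − 318 = -1188;  -2083 − 1188 = -3271;  -4056 − 3271 = -7327
-318 − 48 = -366;  -1188 − 366 = -1554;  -3271 − 1554 = -4825;  -7327 − 4825 = -12152
-366 − 48 = -414;  -1554 − 414 = -1968;  -4825 − 1968 = -6793;  -12152 − 6793 = -18945
-414 − 48 = -462;  -1968 − 462 = -2430;  -6793 − 2430 = -9223;  -18945 − 9223 = -28168

-28168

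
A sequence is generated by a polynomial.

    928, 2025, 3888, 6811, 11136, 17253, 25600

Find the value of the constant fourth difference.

48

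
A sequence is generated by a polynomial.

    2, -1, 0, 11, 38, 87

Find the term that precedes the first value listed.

3

First differences: -3, 1, 11, 27, 49
Second differences: 4, 10, 16, 22
Third differences: 6, 6, 6
The third differences are constant at 6.
Work back: 4 − 6 = -2;  -3 + 2 = -1;  2 + 1 = 3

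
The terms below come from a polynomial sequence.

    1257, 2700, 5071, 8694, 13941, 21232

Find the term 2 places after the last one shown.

43866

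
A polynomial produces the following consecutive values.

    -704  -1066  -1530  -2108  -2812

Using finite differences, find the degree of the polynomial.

-362, -464, -578, -704
-102, -114, -126
-12, -12
The third differences are constant, so the polynomial has degree 3.

3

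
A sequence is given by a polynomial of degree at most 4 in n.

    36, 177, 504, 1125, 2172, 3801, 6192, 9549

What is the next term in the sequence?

14100

D1: 141, 327, 621, 1047, 1629, 2391, 3357
D2: 186, 294, 426, 582, 762, 966
D3: 108, 132, 156, 180, 204
D4: 24, 24, 24, 24
The fourth differences are constant (24).
204 + 24 = 228;  966 + 228 = 1194;  3357 + 1194 = 4551;  9549 + 4551 = 14100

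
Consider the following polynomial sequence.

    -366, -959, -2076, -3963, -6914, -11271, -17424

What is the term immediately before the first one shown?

-99

Δ: -593, -1117, -1887, -2951, -4357, -6153
Δ²: -524, -770, -1064, -1406, -1796
Δ³: -246, -294, -342, -390
Δ⁴: -48, -48, -48
The fourth differences are constant at -48.
Work back: -246 + 48 = -198;  -524 + 198 = -326;  -593 + 326 = -267;  -366 + 267 = -99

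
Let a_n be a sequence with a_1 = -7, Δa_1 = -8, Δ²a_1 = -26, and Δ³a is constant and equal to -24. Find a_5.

Build the table forward from the leading diagonal:
Δ³: -24, -24, -24, -24, -24
Δ²: -26, -50, -74, -98, -122
Δ: -8, -34, -84, -158, -256
a: -7, -15, -49, -133, -291

-291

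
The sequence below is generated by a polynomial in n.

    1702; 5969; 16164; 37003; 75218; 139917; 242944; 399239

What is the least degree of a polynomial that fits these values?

D1: 4267, 10195, 20839, 38215, 64699, 103027, 156295
D2: 5928, 10644, 17376, 26484, 38328, 53268
D3: 4716, 6732, 9108, 11844, 14940
D4: 2016, 2376, 2736, 3096
D5: 360, 360, 360
The fifth differences are constant, so the polynomial has degree 5.

5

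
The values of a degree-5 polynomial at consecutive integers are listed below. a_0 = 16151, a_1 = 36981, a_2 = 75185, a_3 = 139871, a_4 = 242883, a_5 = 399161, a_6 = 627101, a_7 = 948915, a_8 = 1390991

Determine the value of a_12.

20830, 38204, 64686, 103012, 156278, 227940, 321814, 442076
17374, 26482, 38326, 53266, 71662, 93874, 120262
9108, 11844, 14940, 18396, 22212, 26388
2736, 3096, 3456, 3816, 4176
360, 360, 360, 360
Fifth differences constant at 360.
4176 + 360 = 4536;  26388 + 4536 = 30924;  120262 + 30924 = 151186;  442076 + 151186 = 593262;  1390991 + 593262 = 1984253
4536 + 360 = 4896;  30924 + 4896 = 35820;  151186 + 35820 = 187006;  593262 + 187006 = 780268;  1984253 + 780268 = 2764521
4896 + 360 = 5256;  35820 + 5256 = 41076;  187006 + 41076 = 228082;  780268 + 228082 = 1008350;  2764521 + 1008350 = 3772871
5256 + 360 = 5616;  41076 + 5616 = 46692;  228082 + 46692 = 274774;  1008350 + 274774 = 1283124;  3772871 + 1283124 = 5055995

5055995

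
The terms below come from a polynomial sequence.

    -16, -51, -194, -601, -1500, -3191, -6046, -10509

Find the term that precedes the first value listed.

-35, -143, -407, -899, -1691, -2855, -4463
-108, -264, -492, -792, -1164, -1608
-156, -228, -300, -372, -444
-72, -72, -72, -72
The fourth differences are constant at -72.
Work back: -156 + 72 = -84;  -108 + 84 = -24;  -35 + 24 = -11;  -16 + 11 = -5

-5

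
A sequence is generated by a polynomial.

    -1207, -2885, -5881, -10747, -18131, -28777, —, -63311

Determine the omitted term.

Using the first 6 terms:
D1: -1678  -2996  -4866  -7384  -10646
D2: -1318  -1870  -2518  -3262
D3: -552  -648  -744
D4: -96  -96
Constant fourth difference = -96.
Extend forward: -744 − 96 = -840;  -3262 − 840 = -4102;  -10646 − 4102 = -14748;  -28777 − 14748 = -43525

-43525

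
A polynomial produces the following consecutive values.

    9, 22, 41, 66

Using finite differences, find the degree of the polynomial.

2

First differences: 13, 19, 25
Second differences: 6, 6
The second differences are constant, so the polynomial has degree 2.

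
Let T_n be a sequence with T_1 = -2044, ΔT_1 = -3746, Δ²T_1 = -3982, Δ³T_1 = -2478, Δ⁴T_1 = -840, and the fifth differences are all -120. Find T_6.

Build the table forward from the leading diagonal:
D5: -120, -120, -120, -120, -120, -120
D4: -840, -960, -1080, -1200, -1320, -1440
D3: -2478, -3318, -4278, -5358, -6558, -7878
D2: -3982, -6460, -9778, -14056, -19414, -25972
D1: -3746, -7728, -14188, -23966, -38022, -57436
T: -2044, -5790, -13518, -27706, -51672, -89694

-89694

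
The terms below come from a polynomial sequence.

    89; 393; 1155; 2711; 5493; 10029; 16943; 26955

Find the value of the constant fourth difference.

96

D1: 304, 762, 1556, 2782, 4536, 6914, 10012
D2: 458, 794, 1226, 1754, 2378, 3098
D3: 336, 432, 528, 624, 720
D4: 96, 96, 96, 96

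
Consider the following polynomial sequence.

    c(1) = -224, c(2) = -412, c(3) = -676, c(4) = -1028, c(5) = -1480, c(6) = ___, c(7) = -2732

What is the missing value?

Using the first 5 terms:
-188  -264  -352  -452
-76  -88  -100
-12  -12
Constant third difference = -12.
Extend forward: -100 − 12 = -112;  -452 − 112 = -564;  -1480 − 564 = -2044

-2044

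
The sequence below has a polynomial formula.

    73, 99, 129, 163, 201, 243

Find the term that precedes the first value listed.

51

Δ: 26  30  34  38  42
Δ²: 4  4  4  4
The second differences are constant at 4.
Work back: 26 − 4 = 22;  73 − 22 = 51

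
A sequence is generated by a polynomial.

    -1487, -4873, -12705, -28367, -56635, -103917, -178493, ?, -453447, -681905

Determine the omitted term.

-290755

Using the first 7 terms:
-3386  -7832  -15662  -28268  -47282  -74576
-4446  -7830  -12606  -19014  -27294
-3384  -4776  -6408  -8280
-1392  -1632  -1872
-240  -240
Constant fifth difference = -240.
Extend forward: -1872 − 240 = -2112;  -8280 − 2112 = -10392;  -27294 − 10392 = -37686;  -74576 − 37686 = -112262;  -178493 − 112262 = -290755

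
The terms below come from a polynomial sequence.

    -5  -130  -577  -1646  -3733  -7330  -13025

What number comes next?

Δ: -125  -447  -1069  -2087  -3597  -5695
Δ²: -322  -622  -1018  -1510  -2098
Δ³: -300  -396  -492  -588
Δ⁴: -96  -96  -96
Fourth differences constant at -96.
-588 − 96 = -684;  -2098 − 684 = -2782;  -5695 − 2782 = -8477;  -13025 − 8477 = -21502

-21502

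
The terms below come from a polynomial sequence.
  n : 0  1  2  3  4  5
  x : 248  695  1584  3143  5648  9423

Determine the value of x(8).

Δ: 447, 889, 1559, 2505, 3775
Δ²: 442, 670, 946, 1270
Δ³: 228, 276, 324
Δ⁴: 48, 48
Constant fourth difference = 48, so extend:
324 + 48 = 372;  1270 + 372 = 1642;  3775 + 1642 = 5417;  9423 + 5417 = 14840
372 + 48 = 420;  1642 + 420 = 2062;  5417 + 2062 = 7479;  14840 + 7479 = 22319
420 + 48 = 468;  2062 + 468 = 2530;  7479 + 2530 = 10009;  22319 + 10009 = 32328

32328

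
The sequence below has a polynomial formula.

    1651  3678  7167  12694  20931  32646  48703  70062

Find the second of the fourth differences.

96

First differences: 2027, 3489, 5527, 8237, 11715, 16057, 21359
Second differences: 1462, 2038, 2710, 3478, 4342, 5302
Third differences: 576, 672, 768, 864, 960
Fourth differences: 96, 96, 96, 96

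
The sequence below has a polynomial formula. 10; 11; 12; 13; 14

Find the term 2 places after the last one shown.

Δ: 1  1  1  1
The first differences are constant (1).
14 + 1 = 15
15 + 1 = 16

16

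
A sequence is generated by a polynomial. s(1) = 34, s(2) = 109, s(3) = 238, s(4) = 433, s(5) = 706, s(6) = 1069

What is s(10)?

3661

First differences: 75 , 129 , 195 , 273 , 363
Second differences: 54 , 66 , 78 , 90
Third differences: 12 , 12 , 12
Third differences constant at 12.
90 + 12 = 102;  363 + 102 = 465;  1069 + 465 = 1534
102 + 12 = 114;  465 + 114 = 579;  1534 + 579 = 2113
114 + 12 = 126;  579 + 126 = 705;  2113 + 705 = 2818
126 + 12 = 138;  705 + 138 = 843;  2818 + 843 = 3661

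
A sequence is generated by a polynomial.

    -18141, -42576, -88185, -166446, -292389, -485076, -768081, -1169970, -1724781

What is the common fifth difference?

-480

D1: -24435, -45609, -78261, -125943, -192687, -283005, -401889, -554811
D2: -21174, -32652, -47682, -66744, -90318, -118884, -152922
D3: -11478, -15030, -19062, -23574, -28566, -34038
D4: -3552, -4032, -4512, -4992, -5472
D5: -480, -480, -480, -480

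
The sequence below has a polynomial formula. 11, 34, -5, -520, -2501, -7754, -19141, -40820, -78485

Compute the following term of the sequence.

First differences: 23  -39  -515  -1981  -5253  -11387  -21679  -37665
Second differences: -62  -476  -1466  -3272  -6134  -10292  -15986
Third differences: -414  -990  -1806  -2862  -4158  -5694
Fourth differences: -576  -816  -1056  -1296  -1536
Fifth differences: -240  -240  -240  -240
Constant fifth difference = -240, so extend:
-1536 − 240 = -1776;  -5694 − 1776 = -7470;  -15986 − 7470 = -23456;  -37665 − 23456 = -61121;  -78485 − 61121 = -139606

-139606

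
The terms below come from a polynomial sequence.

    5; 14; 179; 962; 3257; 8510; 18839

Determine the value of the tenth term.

Δ: 9 , 165 , 783 , 2295 , 5253 , 10329
Δ²: 156 , 618 , 1512 , 2958 , 5076
Δ³: 462 , 894 , 1446 , 2118
Δ⁴: 432 , 552 , 672
Δ⁵: 120 , 120
The fifth differences are constant (120).
672 + 120 = 792;  2118 + 792 = 2910;  5076 + 2910 = 7986;  10329 + 7986 = 18315;  18839 + 18315 = 37154
792 + 120 = 912;  2910 + 912 = 3822;  7986 + 3822 = 11808;  18315 + 11808 = 30123;  37154 + 30123 = 67277
912 + 120 = 1032;  3822 + 1032 = 4854;  11808 + 4854 = 16662;  30123 + 16662 = 46785;  67277 + 46785 = 114062

114062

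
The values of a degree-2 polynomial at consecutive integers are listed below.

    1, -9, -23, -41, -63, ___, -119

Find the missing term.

-89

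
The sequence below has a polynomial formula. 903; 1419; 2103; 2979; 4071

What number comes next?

5403

First differences: 516, 684, 876, 1092
Second differences: 168, 192, 216
Third differences: 24, 24
The third differences are constant (24).
216 + 24 = 240;  1092 + 240 = 1332;  4071 + 1332 = 5403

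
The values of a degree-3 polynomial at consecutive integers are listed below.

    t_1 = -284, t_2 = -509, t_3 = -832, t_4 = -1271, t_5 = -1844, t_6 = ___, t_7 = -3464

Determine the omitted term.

-2569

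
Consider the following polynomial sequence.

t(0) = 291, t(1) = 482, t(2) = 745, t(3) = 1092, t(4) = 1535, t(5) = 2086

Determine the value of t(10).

6881

First differences: 191, 263, 347, 443, 551
Second differences: 72, 84, 96, 108
Third differences: 12, 12, 12
The third differences are constant (12).
108 + 12 = 120;  551 + 120 = 671;  2086 + 671 = 2757
120 + 12 = 132;  671 + 132 = 803;  2757 + 803 = 3560
132 + 12 = 144;  803 + 144 = 947;  3560 + 947 = 4507
144 + 12 = 156;  947 + 156 = 1103;  4507 + 1103 = 5610
156 + 12 = 168;  1103 + 168 = 1271;  5610 + 1271 = 6881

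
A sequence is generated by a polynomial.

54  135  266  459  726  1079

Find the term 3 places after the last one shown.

2774

First differences: 81  131  193  267  353
Second differences: 50  62  74  86
Third differences: 12  12  12
Constant third difference = 12, so extend:
86 + 12 = 98;  353 + 98 = 451;  1079 + 451 = 1530
98 + 12 = 110;  451 + 110 = 561;  1530 + 561 = 2091
110 + 12 = 122;  561 + 122 = 683;  2091 + 683 = 2774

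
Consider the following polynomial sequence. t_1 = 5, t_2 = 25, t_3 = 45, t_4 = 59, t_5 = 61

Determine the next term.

First differences: 20, 20, 14, 2
Second differences: 0, -6, -12
Third differences: -6, -6
The third differences are constant (-6).
-12 − 6 = -18;  2 − 18 = -16;  61 − 16 = 45

45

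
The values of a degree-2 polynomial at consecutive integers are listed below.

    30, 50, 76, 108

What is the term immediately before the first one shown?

16

Δ: 20, 26, 32
Δ²: 6, 6
The second differences are constant at 6.
Work back: 20 − 6 = 14;  30 − 14 = 16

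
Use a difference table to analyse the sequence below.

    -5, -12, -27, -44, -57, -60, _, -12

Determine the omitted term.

-47

Using the first 6 terms:
-7, -15, -17, -13, -3
-8, -2, 4, 10
6, 6, 6
Constant third difference = 6.
Extend forward: 10 + 6 = 16;  -3 + 16 = 13;  -60 + 13 = -47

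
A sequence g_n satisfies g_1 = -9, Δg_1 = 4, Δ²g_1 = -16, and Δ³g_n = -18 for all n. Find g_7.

-585

Build the table forward from the leading diagonal:
D3: -18  -18  -18  -18  -18  -18  -18
D2: -16  -34  -52  -70  -88  -106  -124
D1: 4  -12  -46  -98  -168  -256  -362
g: -9  -5  -17  -63  -161  -329  -585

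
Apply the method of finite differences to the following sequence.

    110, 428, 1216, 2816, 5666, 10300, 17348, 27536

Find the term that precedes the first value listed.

16

First differences: 318  788  1600  2850  4634  7048  10188
Second differences: 470  812  1250  1784  2414  3140
Third differences: 342  438  534  630  726
Fourth differences: 96  96  96  96
The fourth differences are constant at 96.
Work back: 342 − 96 = 246;  470 − 246 = 224;  318 − 224 = 94;  110 − 94 = 16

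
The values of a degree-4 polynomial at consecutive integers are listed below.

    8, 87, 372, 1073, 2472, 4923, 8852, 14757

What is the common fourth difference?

72

Δ: 79, 285, 701, 1399, 2451, 3929, 5905
Δ²: 206, 416, 698, 1052, 1478, 1976
Δ³: 210, 282, 354, 426, 498
Δ⁴: 72, 72, 72, 72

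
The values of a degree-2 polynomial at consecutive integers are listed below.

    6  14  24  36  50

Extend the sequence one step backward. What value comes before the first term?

0

First differences: 8  10  12  14
Second differences: 2  2  2
The second differences are constant at 2.
Work back: 8 − 2 = 6;  6 − 6 = 0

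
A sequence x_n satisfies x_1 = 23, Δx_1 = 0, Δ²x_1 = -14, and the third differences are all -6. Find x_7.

Build the table forward from the leading diagonal:
D3: -6  -6  -6  -6  -6  -6  -6
D2: -14  -20  -26  -32  -38  -44  -50
D1: 0  -14  -34  -60  -92  -130  -174
x: 23  23  9  -25  -85  -177  -307

-307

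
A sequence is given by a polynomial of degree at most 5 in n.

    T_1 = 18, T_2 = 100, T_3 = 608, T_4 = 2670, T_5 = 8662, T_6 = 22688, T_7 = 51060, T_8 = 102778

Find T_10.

Δ: 82, 508, 2062, 5992, 14026, 28372, 51718
Δ²: 426, 1554, 3930, 8034, 14346, 23346
Δ³: 1128, 2376, 4104, 6312, 9000
Δ⁴: 1248, 1728, 2208, 2688
Δ⁵: 480, 480, 480
Fifth differences constant at 480.
2688 + 480 = 3168;  9000 + 3168 = 12168;  23346 + 12168 = 35514;  51718 + 35514 = 87232;  102778 + 87232 = 190010
3168 + 480 = 3648;  12168 + 3648 = 15816;  35514 + 15816 = 51330;  87232 + 51330 = 138562;  190010 + 138562 = 328572

328572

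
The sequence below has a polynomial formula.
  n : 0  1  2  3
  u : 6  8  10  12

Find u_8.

D1: 2 , 2 , 2
Constant first difference = 2, so extend:
12 + 2 = 14
14 + 2 = 16
16 + 2 = 18
18 + 2 = 20
20 + 2 = 22

22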